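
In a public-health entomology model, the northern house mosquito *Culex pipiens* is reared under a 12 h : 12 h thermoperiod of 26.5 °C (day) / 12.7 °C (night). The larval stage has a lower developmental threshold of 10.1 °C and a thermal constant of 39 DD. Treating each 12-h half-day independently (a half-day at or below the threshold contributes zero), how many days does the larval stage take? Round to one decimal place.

4.1 days

Day half: max(0, 26.5 − 10.1) × 0.5 = 16.4 × 0.5 = 8.20 DD.
Night half: max(0, 12.7 − 10.1) × 0.5 = 2.6 × 0.5 = 1.30 DD.
Per 24 h: 9.50 DD/day.
Duration = 39 / 9.50 = 4.105 ≈ 4.1 days.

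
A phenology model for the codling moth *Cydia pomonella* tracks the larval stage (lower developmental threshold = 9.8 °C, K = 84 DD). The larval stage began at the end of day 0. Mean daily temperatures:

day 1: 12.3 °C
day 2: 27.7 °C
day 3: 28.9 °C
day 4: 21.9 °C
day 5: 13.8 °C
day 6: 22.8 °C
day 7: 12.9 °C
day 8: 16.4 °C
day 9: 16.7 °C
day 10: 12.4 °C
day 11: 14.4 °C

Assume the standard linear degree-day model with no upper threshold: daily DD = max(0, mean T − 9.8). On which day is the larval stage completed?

day 9

Daily DD above 9.8 °C: 2.5, 17.9, 19.1, 12.1, 4.0, 13.0, 3.1, 6.6, 6.9, 2.6, 4.6.
Cumulative: 2.5, 20.4, 39.5, 51.6, 55.6, 68.6, 71.7, 78.3, 85.2, 87.8, 92.4.
The total first reaches 84 DD on day 9.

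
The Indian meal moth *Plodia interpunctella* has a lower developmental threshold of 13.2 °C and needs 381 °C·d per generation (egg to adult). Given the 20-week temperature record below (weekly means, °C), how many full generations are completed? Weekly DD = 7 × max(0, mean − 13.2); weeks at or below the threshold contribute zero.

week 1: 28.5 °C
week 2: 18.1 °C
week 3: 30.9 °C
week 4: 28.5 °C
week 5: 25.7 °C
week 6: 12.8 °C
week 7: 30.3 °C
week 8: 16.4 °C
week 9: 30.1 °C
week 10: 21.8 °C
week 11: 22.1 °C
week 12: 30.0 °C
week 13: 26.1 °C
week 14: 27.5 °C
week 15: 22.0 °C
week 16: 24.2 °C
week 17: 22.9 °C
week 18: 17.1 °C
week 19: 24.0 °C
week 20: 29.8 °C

4 generations

Weekly DD (7 × max(0, T̄ − 13.2)): 107.1, 34.3, 123.9, 107.1, 87.5, 0.0, 119.7, 22.4, 118.3, 60.2, 62.3, 117.6, 90.3, 100.1, 61.6, 77.0, 67.9, 27.3, 75.6, 116.2.
Season total = 1576.4 DD.
Complete generations = ⌊1576.4 / 381⌋ = 4.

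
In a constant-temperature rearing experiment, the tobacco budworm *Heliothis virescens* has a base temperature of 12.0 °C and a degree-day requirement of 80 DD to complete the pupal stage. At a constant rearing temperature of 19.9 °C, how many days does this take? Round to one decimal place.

Daily accumulation = 19.9 − 12.0 = 7.9 DD/day.
Duration = 80 / 7.9 = 10.127 ≈ 10.1 days.

10.1 days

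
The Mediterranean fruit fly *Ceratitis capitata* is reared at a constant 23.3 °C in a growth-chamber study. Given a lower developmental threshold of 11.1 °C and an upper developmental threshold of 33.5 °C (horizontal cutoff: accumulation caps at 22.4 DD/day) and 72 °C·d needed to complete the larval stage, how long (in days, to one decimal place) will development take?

Daily accumulation = 23.3 − 11.1 = 12.2 DD/day.
Duration = 72 / 12.2 = 5.902 ≈ 5.9 days.

5.9 days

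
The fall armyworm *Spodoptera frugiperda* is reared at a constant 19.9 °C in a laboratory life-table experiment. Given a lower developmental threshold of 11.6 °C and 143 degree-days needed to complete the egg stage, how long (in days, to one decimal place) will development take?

17.2 days

Daily accumulation = 19.9 − 11.6 = 8.3 DD/day.
Duration = 143 / 8.3 = 17.229 ≈ 17.2 days.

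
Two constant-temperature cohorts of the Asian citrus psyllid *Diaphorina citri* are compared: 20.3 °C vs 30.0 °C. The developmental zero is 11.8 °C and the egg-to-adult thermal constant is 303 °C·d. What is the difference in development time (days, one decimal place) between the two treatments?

19.0 days

At 20.3 °C: 303 / (20.3 − 11.8) = 303 / 8.5 = 35.647 d.
At 30.0 °C: 303 / (30.0 − 11.8) = 303 / 18.2 = 16.648 d.
Difference = |35.647 − 16.648| = 18.999 ≈ 19.0 days.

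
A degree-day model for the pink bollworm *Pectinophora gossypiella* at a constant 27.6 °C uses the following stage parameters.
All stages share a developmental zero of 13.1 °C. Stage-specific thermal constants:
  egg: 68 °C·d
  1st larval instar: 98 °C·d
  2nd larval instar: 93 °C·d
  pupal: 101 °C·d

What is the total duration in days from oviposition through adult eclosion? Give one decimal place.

Daily accumulation at 27.6 °C = 27.6 − 13.1 = 14.5 DD/day.
Total K = 68 + 98 + 93 + 101 = 360 DD.
Total duration = 360 / 14.5 = 24.828 ≈ 24.8 days.

24.8 days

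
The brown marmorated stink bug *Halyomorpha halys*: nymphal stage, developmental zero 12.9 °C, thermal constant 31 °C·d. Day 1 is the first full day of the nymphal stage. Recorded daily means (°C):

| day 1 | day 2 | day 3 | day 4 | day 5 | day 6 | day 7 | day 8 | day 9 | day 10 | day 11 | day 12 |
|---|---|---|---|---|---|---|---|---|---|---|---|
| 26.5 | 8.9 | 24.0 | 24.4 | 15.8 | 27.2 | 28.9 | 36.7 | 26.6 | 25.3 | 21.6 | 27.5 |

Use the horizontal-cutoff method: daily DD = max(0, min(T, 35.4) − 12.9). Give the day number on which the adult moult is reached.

day 4

Daily DD above 12.9 °C (capped at 22.5): 13.6, 0.0, 11.1, 11.5, 2.9, 14.3, 16.0, 22.5, 13.7, 12.4, 8.7, 14.6.
Cumulative: 13.6, 13.6, 24.7, 36.2, 39.1, 53.4, 69.4, 91.9, 105.6, 118.0, 126.7, 141.3.
The total first reaches 31 DD on day 4.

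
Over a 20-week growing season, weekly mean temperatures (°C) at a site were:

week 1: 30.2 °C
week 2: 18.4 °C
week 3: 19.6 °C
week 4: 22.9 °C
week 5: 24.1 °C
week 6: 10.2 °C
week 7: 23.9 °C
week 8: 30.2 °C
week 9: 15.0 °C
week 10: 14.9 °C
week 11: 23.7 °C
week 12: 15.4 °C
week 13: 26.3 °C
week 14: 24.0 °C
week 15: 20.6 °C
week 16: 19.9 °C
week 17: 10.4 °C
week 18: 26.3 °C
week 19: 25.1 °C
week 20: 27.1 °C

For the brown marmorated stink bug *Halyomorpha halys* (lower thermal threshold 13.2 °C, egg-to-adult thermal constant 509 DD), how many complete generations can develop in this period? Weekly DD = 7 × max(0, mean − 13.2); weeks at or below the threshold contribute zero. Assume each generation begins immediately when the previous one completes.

2 generations

Weekly DD (7 × max(0, T̄ − 13.2)): 119.0, 36.4, 44.8, 67.9, 76.3, 0.0, 74.9, 119.0, 12.6, 11.9, 73.5, 15.4, 91.7, 75.6, 51.8, 46.9, 0.0, 91.7, 83.3, 97.3.
Season total = 1190.0 DD.
Complete generations = ⌊1190.0 / 509⌋ = 2.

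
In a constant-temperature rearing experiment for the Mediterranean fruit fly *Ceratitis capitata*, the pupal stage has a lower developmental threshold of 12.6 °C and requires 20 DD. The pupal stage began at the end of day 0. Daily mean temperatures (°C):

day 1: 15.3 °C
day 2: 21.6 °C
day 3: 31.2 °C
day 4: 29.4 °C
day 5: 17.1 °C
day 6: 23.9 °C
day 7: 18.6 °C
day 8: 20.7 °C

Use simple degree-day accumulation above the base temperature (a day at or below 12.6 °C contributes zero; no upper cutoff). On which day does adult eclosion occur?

day 3

Daily DD above 12.6 °C: 2.7, 9.0, 18.6, 16.8, 4.5, 11.3, 6.0, 8.1.
Cumulative: 2.7, 11.7, 30.3, 47.1, 51.6, 62.9, 68.9, 77.0.
The total first reaches 20 DD on day 3.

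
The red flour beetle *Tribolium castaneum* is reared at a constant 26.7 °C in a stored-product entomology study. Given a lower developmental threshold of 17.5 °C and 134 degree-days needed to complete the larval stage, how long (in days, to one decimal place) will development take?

14.6 days

Daily accumulation = 26.7 − 17.5 = 9.2 DD/day.
Duration = 134 / 9.2 = 14.565 ≈ 14.6 days.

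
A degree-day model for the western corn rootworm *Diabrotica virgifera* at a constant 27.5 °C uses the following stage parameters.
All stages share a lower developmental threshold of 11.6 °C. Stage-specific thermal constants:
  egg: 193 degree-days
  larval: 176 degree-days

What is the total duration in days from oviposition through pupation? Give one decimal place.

23.2 days

Daily accumulation at 27.5 °C = 27.5 − 11.6 = 15.9 DD/day.
Total K = 193 + 176 = 369 DD.
Total duration = 369 / 15.9 = 23.208 ≈ 23.2 days.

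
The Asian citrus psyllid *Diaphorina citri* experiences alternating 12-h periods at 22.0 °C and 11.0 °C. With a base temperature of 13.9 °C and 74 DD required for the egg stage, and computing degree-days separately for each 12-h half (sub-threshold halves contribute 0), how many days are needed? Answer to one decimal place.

18.3 days

Day half: max(0, 22.0 − 13.9) × 0.5 = 8.1 × 0.5 = 4.05 DD.
Night half: max(0, 11.0 − 13.9) × 0.5 = 0.0 × 0.5 = 0.00 DD.
Per 24 h: 4.05 DD/day.
Duration = 74 / 4.05 = 18.272 ≈ 18.3 days.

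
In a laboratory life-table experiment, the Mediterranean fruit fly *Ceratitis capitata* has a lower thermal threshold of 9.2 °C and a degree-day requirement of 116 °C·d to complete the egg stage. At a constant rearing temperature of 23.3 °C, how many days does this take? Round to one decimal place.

Daily accumulation = 23.3 − 9.2 = 14.1 DD/day.
Duration = 116 / 14.1 = 8.227 ≈ 8.2 days.

8.2 days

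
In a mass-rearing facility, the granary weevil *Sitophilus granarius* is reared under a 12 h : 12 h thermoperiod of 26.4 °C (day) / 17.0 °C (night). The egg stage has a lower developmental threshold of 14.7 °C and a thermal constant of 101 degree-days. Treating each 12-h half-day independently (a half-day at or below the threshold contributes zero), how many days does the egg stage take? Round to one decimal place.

Day half: max(0, 26.4 − 14.7) × 0.5 = 11.7 × 0.5 = 5.85 DD.
Night half: max(0, 17.0 − 14.7) × 0.5 = 2.3 × 0.5 = 1.15 DD.
Per 24 h: 7.00 DD/day.
Duration = 101 / 7.00 = 14.429 ≈ 14.4 days.

14.4 days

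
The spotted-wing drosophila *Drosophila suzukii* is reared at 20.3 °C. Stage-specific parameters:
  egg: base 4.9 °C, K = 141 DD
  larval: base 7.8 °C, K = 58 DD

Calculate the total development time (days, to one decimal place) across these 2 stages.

egg: 141 / (20.3 − 4.9) = 141 / 15.4 = 9.156 d.
larval: 58 / (20.3 − 7.8) = 58 / 12.5 = 4.640 d.
Sum = 13.796 ≈ 13.8 days.

13.8 days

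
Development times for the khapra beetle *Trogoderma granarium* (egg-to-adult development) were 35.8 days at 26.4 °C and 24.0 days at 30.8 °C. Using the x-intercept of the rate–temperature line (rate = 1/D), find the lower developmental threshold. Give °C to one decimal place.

Equal thermal constants: D₁(T₁ − T_b) = D₂(T₂ − T_b).
35.8·(26.4 − T_b) = 24.0·(30.8 − T_b)
T_b = (35.8·26.4 − 24.0·30.8) / (35.8 − 24.0) = 205.92 / 11.8 = 17.451 °C ≈ 17.5 °C.

17.5 °C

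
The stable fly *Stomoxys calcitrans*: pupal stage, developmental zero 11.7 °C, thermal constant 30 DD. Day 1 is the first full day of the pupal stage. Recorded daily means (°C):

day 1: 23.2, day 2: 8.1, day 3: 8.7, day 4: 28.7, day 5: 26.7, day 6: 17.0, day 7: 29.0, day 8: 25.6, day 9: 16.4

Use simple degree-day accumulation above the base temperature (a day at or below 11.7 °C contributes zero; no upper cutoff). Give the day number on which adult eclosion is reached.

Daily DD above 11.7 °C: 11.5, 0.0, 0.0, 17.0, 15.0, 5.3, 17.3, 13.9, 4.7.
Cumulative: 11.5, 11.5, 11.5, 28.5, 43.5, 48.8, 66.1, 80.0, 84.7.
The total first reaches 30 DD on day 5.

day 5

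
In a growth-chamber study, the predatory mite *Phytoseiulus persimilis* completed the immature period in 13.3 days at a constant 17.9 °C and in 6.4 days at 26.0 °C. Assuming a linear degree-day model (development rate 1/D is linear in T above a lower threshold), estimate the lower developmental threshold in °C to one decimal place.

10.4 °C

Equal thermal constants: D₁(T₁ − T_b) = D₂(T₂ − T_b).
13.3·(17.9 − T_b) = 6.4·(26.0 − T_b)
T_b = (13.3·17.9 − 6.4·26.0) / (13.3 − 6.4) = 71.67 / 6.9 = 10.387 °C ≈ 10.4 °C.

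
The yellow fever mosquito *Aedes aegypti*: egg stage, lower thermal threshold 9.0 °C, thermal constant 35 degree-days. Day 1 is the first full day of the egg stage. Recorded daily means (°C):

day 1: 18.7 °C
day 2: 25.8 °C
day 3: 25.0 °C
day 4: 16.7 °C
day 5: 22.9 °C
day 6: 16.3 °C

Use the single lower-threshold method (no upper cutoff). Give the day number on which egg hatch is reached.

day 3

Daily DD above 9.0 °C: 9.7, 16.8, 16.0, 7.7, 13.9, 7.3.
Cumulative: 9.7, 26.5, 42.5, 50.2, 64.1, 71.4.
The total first reaches 35 DD on day 3.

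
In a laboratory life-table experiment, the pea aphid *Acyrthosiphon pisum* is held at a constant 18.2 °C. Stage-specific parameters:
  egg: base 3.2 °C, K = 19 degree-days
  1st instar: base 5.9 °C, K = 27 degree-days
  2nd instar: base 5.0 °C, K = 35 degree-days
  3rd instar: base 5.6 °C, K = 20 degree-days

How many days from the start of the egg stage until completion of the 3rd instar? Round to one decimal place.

7.7 days

egg: 19 / (18.2 − 3.2) = 19 / 15.0 = 1.267 d.
1st instar: 27 / (18.2 − 5.9) = 27 / 12.3 = 2.195 d.
2nd instar: 35 / (18.2 − 5.0) = 35 / 13.2 = 2.652 d.
3rd instar: 20 / (18.2 − 5.6) = 20 / 12.6 = 1.587 d.
Sum = 7.701 ≈ 7.7 days.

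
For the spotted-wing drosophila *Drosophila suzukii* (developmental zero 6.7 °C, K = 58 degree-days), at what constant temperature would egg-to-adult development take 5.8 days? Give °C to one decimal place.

Required daily accumulation = 58 / 5.8 = 10.000 DD/day.
T = T_base + 10.000 = 6.7 + 10.000 = 16.700 ≈ 16.7 °C.

16.7 °C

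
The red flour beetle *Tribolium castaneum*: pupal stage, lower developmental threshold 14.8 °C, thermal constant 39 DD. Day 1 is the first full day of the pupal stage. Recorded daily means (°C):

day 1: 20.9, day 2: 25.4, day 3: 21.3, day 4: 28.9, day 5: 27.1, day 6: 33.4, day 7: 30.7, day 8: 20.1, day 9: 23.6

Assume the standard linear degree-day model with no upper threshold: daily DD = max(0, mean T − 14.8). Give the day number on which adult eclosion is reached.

day 5

Daily DD above 14.8 °C: 6.1, 10.6, 6.5, 14.1, 12.3, 18.6, 15.9, 5.3, 8.8.
Cumulative: 6.1, 16.7, 23.2, 37.3, 49.6, 68.2, 84.1, 89.4, 98.2.
The total first reaches 39 DD on day 5.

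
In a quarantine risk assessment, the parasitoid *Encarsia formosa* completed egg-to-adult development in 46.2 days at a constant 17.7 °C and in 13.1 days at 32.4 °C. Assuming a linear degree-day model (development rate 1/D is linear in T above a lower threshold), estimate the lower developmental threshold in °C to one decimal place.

11.9 °C

Equal thermal constants: D₁(T₁ − T_b) = D₂(T₂ − T_b).
46.2·(17.7 − T_b) = 13.1·(32.4 − T_b)
T_b = (46.2·17.7 − 13.1·32.4) / (46.2 − 13.1) = 393.30 / 33.1 = 11.882 °C ≈ 11.9 °C.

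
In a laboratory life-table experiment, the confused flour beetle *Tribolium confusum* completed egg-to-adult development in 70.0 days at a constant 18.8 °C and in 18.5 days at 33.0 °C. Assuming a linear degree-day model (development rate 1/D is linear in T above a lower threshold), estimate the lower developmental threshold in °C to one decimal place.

13.7 °C

Equal thermal constants: D₁(T₁ − T_b) = D₂(T₂ − T_b).
70.0·(18.8 − T_b) = 18.5·(33.0 − T_b)
T_b = (70.0·18.8 − 18.5·33.0) / (70.0 − 18.5) = 705.50 / 51.5 = 13.699 °C ≈ 13.7 °C.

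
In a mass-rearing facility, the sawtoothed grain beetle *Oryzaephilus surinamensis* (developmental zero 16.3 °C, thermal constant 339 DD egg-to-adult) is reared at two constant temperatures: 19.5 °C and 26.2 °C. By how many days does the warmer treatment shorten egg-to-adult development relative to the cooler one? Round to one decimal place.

71.7 days

At 19.5 °C: 339 / (19.5 − 16.3) = 339 / 3.2 = 105.938 d.
At 26.2 °C: 339 / (26.2 − 16.3) = 339 / 9.9 = 34.242 d.
Difference = |105.938 − 34.242| = 71.695 ≈ 71.7 days.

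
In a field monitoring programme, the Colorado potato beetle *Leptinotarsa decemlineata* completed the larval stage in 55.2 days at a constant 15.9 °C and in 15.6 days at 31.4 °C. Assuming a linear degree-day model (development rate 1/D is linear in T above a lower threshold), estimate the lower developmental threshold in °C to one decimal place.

9.8 °C

Equal thermal constants: D₁(T₁ − T_b) = D₂(T₂ − T_b).
55.2·(15.9 − T_b) = 15.6·(31.4 − T_b)
T_b = (55.2·15.9 − 15.6·31.4) / (55.2 − 15.6) = 387.84 / 39.6 = 9.794 °C ≈ 9.8 °C.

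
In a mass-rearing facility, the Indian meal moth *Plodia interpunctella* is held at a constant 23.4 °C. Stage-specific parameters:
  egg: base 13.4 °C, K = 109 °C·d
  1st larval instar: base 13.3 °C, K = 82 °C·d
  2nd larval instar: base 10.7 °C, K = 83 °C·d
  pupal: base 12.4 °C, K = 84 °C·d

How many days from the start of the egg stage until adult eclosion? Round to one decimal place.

egg: 109 / (23.4 − 13.4) = 109 / 10.0 = 10.900 d.
1st larval instar: 82 / (23.4 − 13.3) = 82 / 10.1 = 8.119 d.
2nd larval instar: 83 / (23.4 − 10.7) = 83 / 12.7 = 6.535 d.
pupal: 84 / (23.4 − 12.4) = 84 / 11.0 = 7.636 d.
Sum = 33.191 ≈ 33.2 days.

33.2 days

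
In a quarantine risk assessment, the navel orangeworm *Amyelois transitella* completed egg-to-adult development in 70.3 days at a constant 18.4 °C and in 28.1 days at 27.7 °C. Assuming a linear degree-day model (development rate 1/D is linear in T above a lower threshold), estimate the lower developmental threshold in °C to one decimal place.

Under the model K = D·(T − T_b), so D₁·(T₁ − T_b) = D₂·(T₂ − T_b).
70.3·(18.4 − T_b) = 28.1·(27.7 − T_b)
T_b = (70.3·18.4 − 28.1·27.7) / (70.3 − 28.1) = 515.15 / 42.2 = 12.207 °C ≈ 12.2 °C.

12.2 °C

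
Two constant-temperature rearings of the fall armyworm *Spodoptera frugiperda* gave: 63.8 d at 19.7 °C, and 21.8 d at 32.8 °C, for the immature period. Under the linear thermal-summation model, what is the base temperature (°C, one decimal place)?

12.9 °C

Linear rate model ⇒ the product D·(T − T_b) is constant across temperatures.
63.8·(19.7 − T_b) = 21.8·(32.8 − T_b)
T_b = (63.8·19.7 − 21.8·32.8) / (63.8 − 21.8) = 541.82 / 42.0 = 12.900 °C ≈ 12.9 °C.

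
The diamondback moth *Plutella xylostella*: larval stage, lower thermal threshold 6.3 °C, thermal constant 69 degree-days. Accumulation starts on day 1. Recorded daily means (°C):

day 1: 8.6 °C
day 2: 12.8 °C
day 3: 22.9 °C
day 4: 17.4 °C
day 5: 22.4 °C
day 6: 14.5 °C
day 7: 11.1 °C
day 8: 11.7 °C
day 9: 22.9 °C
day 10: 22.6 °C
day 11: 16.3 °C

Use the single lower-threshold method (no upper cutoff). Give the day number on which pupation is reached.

day 8

Daily DD above 6.3 °C: 2.3, 6.5, 16.6, 11.1, 16.1, 8.2, 4.8, 5.4, 16.6, 16.3, 10.0.
Cumulative: 2.3, 8.8, 25.4, 36.5, 52.6, 60.8, 65.6, 71.0, 87.6, 103.9, 113.9.
The total first reaches 69 DD on day 8.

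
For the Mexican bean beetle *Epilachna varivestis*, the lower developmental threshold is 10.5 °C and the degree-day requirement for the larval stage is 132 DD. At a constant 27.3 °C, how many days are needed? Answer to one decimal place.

7.9 days

Daily accumulation = 27.3 − 10.5 = 16.8 DD/day.
Duration = 132 / 16.8 = 7.857 ≈ 7.9 days.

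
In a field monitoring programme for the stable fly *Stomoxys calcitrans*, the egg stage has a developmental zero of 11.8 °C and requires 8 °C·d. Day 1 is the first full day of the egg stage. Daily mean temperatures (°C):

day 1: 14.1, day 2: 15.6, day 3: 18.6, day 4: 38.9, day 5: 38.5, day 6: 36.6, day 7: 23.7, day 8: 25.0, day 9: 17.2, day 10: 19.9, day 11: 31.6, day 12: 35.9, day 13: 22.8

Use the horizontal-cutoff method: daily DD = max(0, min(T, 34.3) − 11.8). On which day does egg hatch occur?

Daily DD above 11.8 °C (capped at 22.5): 2.3, 3.8, 6.8, 22.5, 22.5, 22.5, 11.9, 13.2, 5.4, 8.1, 19.8, 22.5, 11.0.
Cumulative: 2.3, 6.1, 12.9, 35.4, 57.9, 80.4, 92.3, 105.5, 110.9, 119.0, 138.8, 161.3, 172.3.
The total first reaches 8 DD on day 3.

day 3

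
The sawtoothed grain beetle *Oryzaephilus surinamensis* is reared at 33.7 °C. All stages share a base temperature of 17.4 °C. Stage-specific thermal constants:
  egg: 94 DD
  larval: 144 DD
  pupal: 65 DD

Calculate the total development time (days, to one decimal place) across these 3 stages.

Daily accumulation at 33.7 °C = 33.7 − 17.4 = 16.3 DD/day.
Total K = 94 + 144 + 65 = 303 DD.
Total duration = 303 / 16.3 = 18.589 ≈ 18.6 days.

18.6 days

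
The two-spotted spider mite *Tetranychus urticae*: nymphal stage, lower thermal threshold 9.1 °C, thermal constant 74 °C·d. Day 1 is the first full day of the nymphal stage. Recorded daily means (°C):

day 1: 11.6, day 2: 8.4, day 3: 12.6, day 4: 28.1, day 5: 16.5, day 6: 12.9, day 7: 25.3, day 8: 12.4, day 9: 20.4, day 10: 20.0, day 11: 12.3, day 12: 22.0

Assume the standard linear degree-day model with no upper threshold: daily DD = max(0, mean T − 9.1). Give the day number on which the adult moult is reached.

Daily DD above 9.1 °C: 2.5, 0.0, 3.5, 19.0, 7.4, 3.8, 16.2, 3.3, 11.3, 10.9, 3.2, 12.9.
Cumulative: 2.5, 2.5, 6.0, 25.0, 32.4, 36.2, 52.4, 55.7, 67.0, 77.9, 81.1, 94.0.
The total first reaches 74 DD on day 10.

day 10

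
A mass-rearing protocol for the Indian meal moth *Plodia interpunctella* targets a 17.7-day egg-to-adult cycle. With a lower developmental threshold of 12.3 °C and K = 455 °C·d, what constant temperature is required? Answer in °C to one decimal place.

Required daily accumulation = 455 / 17.7 = 25.706 DD/day.
T = T_base + 25.706 = 12.3 + 25.706 = 38.006 ≈ 38.0 °C.

38.0 °C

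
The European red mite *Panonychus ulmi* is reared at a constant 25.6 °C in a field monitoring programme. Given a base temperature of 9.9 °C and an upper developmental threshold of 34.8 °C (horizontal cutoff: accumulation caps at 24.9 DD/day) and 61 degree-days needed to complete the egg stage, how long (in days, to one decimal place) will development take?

3.9 days

Daily accumulation = 25.6 − 9.9 = 15.7 DD/day.
Duration = 61 / 15.7 = 3.885 ≈ 3.9 days.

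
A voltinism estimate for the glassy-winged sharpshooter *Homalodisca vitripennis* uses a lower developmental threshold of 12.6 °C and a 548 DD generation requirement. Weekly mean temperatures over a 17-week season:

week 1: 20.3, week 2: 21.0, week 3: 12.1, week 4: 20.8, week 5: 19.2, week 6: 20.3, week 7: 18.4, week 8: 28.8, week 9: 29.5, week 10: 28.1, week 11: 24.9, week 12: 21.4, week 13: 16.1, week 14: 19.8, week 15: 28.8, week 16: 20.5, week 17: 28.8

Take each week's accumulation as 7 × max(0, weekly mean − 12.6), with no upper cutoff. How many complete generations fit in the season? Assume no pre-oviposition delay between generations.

Weekly DD (7 × max(0, T̄ − 12.6)): 53.9, 58.8, 0.0, 57.4, 46.2, 53.9, 40.6, 113.4, 118.3, 108.5, 86.1, 61.6, 24.5, 50.4, 113.4, 55.3, 113.4.
Season total = 1155.7 DD.
Complete generations = ⌊1155.7 / 548⌋ = 2.

2 generations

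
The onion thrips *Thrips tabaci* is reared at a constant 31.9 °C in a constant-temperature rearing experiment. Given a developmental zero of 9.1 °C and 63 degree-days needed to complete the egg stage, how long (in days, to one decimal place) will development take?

Daily accumulation = 31.9 − 9.1 = 22.8 DD/day.
Duration = 63 / 22.8 = 2.763 ≈ 2.8 days.

2.8 days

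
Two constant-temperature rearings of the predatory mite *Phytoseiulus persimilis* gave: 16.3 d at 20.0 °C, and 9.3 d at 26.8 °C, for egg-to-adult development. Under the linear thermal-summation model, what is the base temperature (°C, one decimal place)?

Linear rate model ⇒ the product D·(T − T_b) is constant across temperatures.
16.3·(20.0 − T_b) = 9.3·(26.8 − T_b)
T_b = (16.3·20.0 − 9.3·26.8) / (16.3 − 9.3) = 76.76 / 7.0 = 10.966 °C ≈ 11.0 °C.

11.0 °C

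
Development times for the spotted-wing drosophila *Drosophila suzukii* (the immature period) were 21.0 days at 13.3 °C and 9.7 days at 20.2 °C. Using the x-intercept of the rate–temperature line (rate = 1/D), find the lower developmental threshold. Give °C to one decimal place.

Under the model K = D·(T − T_b), so D₁·(T₁ − T_b) = D₂·(T₂ − T_b).
21.0·(13.3 − T_b) = 9.7·(20.2 − T_b)
T_b = (21.0·13.3 − 9.7·20.2) / (21.0 − 9.7) = 83.36 / 11.3 = 7.377 °C ≈ 7.4 °C.

7.4 °C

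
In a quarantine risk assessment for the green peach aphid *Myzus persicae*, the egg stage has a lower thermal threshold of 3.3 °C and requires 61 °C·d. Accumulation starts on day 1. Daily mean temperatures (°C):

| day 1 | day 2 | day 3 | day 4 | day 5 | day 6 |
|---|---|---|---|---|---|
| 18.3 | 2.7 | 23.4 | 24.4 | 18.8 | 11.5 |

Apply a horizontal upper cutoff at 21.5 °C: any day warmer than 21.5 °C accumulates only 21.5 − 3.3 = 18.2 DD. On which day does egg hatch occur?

Daily DD above 3.3 °C (capped at 18.2): 15.0, 0.0, 18.2, 18.2, 15.5, 8.2.
Cumulative: 15.0, 15.0, 33.2, 51.4, 66.9, 75.1.
The total first reaches 61 DD on day 5.

day 5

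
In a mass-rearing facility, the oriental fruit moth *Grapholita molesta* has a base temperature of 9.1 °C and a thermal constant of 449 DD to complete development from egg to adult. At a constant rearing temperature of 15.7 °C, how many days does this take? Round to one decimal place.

Daily accumulation = 15.7 − 9.1 = 6.6 DD/day.
Duration = 449 / 6.6 = 68.030 ≈ 68.0 days.

68.0 days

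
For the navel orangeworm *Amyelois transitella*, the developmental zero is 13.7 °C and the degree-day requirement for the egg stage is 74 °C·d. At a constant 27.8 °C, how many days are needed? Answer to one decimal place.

Daily accumulation = 27.8 − 13.7 = 14.1 DD/day.
Duration = 74 / 14.1 = 5.248 ≈ 5.2 days.

5.2 days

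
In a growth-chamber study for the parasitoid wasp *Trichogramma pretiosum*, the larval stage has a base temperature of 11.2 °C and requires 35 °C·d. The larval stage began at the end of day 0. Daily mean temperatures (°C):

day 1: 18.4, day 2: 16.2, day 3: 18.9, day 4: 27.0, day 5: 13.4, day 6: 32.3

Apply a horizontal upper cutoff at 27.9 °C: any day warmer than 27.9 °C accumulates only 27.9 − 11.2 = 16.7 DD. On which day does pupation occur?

Daily DD above 11.2 °C (capped at 16.7): 7.2, 5.0, 7.7, 15.8, 2.2, 16.7.
Cumulative: 7.2, 12.2, 19.9, 35.7, 37.9, 54.6.
The total first reaches 35 DD on day 4.

day 4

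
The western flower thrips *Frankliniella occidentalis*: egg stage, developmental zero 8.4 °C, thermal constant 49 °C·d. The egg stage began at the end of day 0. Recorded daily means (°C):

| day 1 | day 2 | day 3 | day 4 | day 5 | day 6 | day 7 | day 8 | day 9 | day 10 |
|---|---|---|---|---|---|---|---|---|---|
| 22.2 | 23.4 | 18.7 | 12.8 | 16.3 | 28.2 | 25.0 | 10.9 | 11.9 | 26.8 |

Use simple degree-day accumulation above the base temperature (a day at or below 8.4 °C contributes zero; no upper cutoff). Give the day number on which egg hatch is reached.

day 5

Daily DD above 8.4 °C: 13.8, 15.0, 10.3, 4.4, 7.9, 19.8, 16.6, 2.5, 3.5, 18.4.
Cumulative: 13.8, 28.8, 39.1, 43.5, 51.4, 71.2, 87.8, 90.3, 93.8, 112.2.
The total first reaches 49 DD on day 5.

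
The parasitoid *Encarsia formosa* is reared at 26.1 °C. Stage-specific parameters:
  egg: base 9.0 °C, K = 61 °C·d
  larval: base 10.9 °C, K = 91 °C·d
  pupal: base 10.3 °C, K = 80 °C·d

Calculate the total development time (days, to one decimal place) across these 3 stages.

egg: 61 / (26.1 − 9.0) = 61 / 17.1 = 3.567 d.
larval: 91 / (26.1 − 10.9) = 91 / 15.2 = 5.987 d.
pupal: 80 / (26.1 − 10.3) = 80 / 15.8 = 5.063 d.
Sum = 14.617 ≈ 14.6 days.

14.6 days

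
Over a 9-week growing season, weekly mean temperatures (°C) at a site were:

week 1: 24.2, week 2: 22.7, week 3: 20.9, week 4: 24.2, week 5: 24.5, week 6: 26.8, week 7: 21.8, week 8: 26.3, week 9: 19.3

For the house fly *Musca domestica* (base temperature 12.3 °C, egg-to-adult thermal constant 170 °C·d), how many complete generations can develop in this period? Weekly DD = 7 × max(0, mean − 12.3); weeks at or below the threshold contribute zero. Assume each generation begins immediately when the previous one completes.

Weekly DD (7 × max(0, T̄ − 12.3)): 83.3, 72.8, 60.2, 83.3, 85.4, 101.5, 66.5, 98.0, 49.0.
Season total = 700.0 DD.
Complete generations = ⌊700.0 / 170⌋ = 4.

4 generations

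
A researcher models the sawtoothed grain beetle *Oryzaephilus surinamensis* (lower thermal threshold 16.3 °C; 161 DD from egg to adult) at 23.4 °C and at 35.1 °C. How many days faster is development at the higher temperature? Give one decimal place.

At 23.4 °C: 161 / (23.4 − 16.3) = 161 / 7.1 = 22.676 d.
At 35.1 °C: 161 / (35.1 − 16.3) = 161 / 18.8 = 8.564 d.
Difference = |22.676 − 8.564| = 14.112 ≈ 14.1 days.

14.1 days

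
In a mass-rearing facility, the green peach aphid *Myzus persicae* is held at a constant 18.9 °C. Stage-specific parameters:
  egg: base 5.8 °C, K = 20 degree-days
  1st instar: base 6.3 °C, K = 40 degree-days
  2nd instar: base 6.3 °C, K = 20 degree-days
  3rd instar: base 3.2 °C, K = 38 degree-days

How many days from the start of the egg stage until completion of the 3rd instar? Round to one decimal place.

egg: 20 / (18.9 − 5.8) = 20 / 13.1 = 1.527 d.
1st instar: 40 / (18.9 − 6.3) = 40 / 12.6 = 3.175 d.
2nd instar: 20 / (18.9 − 6.3) = 20 / 12.6 = 1.587 d.
3rd instar: 38 / (18.9 − 3.2) = 38 / 15.7 = 2.420 d.
Sum = 8.709 ≈ 8.7 days.

8.7 days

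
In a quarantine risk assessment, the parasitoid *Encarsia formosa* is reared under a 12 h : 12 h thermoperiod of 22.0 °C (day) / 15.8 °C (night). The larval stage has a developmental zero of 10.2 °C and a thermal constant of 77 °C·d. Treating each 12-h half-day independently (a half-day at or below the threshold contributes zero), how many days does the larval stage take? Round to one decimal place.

Day half: max(0, 22.0 − 10.2) × 0.5 = 11.8 × 0.5 = 5.90 DD.
Night half: max(0, 15.8 − 10.2) × 0.5 = 5.6 × 0.5 = 2.80 DD.
Per 24 h: 8.70 DD/day.
Duration = 77 / 8.70 = 8.851 ≈ 8.9 days.

8.9 days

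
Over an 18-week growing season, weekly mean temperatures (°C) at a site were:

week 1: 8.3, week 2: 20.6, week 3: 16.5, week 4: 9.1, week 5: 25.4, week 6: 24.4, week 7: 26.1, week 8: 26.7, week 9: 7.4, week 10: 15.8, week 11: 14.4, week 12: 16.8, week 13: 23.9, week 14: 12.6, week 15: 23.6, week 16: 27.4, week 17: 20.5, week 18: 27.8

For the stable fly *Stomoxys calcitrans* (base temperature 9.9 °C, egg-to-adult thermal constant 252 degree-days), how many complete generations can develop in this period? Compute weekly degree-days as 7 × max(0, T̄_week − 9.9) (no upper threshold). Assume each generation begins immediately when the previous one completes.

4 generations

Weekly DD (7 × max(0, T̄ − 9.9)): 0.0, 74.9, 46.2, 0.0, 108.5, 101.5, 113.4, 117.6, 0.0, 41.3, 31.5, 48.3, 98.0, 18.9, 95.9, 122.5, 74.2, 125.3.
Season total = 1218.0 DD.
Complete generations = ⌊1218.0 / 252⌋ = 4.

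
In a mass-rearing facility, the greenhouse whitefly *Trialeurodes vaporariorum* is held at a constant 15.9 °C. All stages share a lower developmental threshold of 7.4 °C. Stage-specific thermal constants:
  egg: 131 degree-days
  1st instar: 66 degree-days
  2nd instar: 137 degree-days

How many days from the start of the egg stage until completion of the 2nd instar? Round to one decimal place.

39.3 days

Daily accumulation at 15.9 °C = 15.9 − 7.4 = 8.5 DD/day.
Total K = 131 + 66 + 137 = 334 DD.
Total duration = 334 / 8.5 = 39.294 ≈ 39.3 days.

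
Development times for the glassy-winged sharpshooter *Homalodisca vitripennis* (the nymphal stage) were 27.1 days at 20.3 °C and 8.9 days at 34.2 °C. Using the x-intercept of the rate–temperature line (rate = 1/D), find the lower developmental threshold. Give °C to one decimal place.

Under the model K = D·(T − T_b), so D₁·(T₁ − T_b) = D₂·(T₂ − T_b).
27.1·(20.3 − T_b) = 8.9·(34.2 − T_b)
T_b = (27.1·20.3 − 8.9·34.2) / (27.1 − 8.9) = 245.75 / 18.2 = 13.503 °C ≈ 13.5 °C.

13.5 °C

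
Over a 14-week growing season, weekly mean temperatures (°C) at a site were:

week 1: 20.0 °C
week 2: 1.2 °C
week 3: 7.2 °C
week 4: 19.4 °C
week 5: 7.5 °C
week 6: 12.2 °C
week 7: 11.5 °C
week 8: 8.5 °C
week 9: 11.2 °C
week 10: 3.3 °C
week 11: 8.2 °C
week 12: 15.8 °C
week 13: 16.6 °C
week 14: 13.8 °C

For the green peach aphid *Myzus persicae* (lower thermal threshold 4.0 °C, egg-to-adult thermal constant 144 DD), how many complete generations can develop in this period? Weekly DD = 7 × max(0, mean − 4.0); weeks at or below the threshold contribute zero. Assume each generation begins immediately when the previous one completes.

5 generations

Weekly DD (7 × max(0, T̄ − 4.0)): 112.0, 0.0, 22.4, 107.8, 24.5, 57.4, 52.5, 31.5, 50.4, 0.0, 29.4, 82.6, 88.2, 68.6.
Season total = 727.3 DD.
Complete generations = ⌊727.3 / 144⌋ = 5.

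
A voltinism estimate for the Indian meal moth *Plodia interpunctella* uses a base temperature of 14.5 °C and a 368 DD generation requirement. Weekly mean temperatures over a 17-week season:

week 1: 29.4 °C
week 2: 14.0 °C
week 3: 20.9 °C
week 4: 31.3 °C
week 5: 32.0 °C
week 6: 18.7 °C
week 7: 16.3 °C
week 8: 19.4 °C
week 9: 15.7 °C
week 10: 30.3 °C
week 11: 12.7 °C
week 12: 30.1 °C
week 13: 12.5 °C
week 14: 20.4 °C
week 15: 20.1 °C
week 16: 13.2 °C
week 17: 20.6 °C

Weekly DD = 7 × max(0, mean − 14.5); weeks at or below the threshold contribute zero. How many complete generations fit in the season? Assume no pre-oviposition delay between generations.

2 generations

Weekly DD (7 × max(0, T̄ − 14.5)): 104.3, 0.0, 44.8, 117.6, 122.5, 29.4, 12.6, 34.3, 8.4, 110.6, 0.0, 109.2, 0.0, 41.3, 39.2, 0.0, 42.7.
Season total = 816.9 DD.
Complete generations = ⌊816.9 / 368⌋ = 2.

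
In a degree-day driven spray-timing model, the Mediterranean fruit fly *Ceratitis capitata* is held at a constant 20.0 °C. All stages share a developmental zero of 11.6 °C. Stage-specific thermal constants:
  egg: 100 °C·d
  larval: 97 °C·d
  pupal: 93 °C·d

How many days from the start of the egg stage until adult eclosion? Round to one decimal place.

34.5 days

Daily accumulation at 20.0 °C = 20.0 − 11.6 = 8.4 DD/day.
Total K = 100 + 97 + 93 = 290 DD.
Total duration = 290 / 8.4 = 34.524 ≈ 34.5 days.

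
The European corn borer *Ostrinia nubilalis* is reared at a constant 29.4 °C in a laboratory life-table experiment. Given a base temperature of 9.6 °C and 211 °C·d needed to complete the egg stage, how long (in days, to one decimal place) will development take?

10.7 days

Daily accumulation = 29.4 − 9.6 = 19.8 DD/day.
Duration = 211 / 19.8 = 10.657 ≈ 10.7 days.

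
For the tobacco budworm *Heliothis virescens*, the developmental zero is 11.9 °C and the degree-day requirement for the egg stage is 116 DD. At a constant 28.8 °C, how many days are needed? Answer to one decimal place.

Daily accumulation = 28.8 − 11.9 = 16.9 DD/day.
Duration = 116 / 16.9 = 6.864 ≈ 6.9 days.

6.9 days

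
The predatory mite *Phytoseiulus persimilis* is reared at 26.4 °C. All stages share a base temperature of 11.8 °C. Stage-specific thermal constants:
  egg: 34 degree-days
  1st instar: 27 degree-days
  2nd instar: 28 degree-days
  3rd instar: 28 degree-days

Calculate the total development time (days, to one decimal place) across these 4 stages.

Daily accumulation at 26.4 °C = 26.4 − 11.8 = 14.6 DD/day.
Total K = 34 + 27 + 28 + 28 = 117 DD.
Total duration = 117 / 14.6 = 8.014 ≈ 8.0 days.

8.0 days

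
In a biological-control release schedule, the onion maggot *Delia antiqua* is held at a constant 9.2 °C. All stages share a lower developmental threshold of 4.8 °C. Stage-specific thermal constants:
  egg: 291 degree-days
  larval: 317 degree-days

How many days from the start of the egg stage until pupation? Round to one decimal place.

Daily accumulation at 9.2 °C = 9.2 − 4.8 = 4.4 DD/day.
Total K = 291 + 317 = 608 DD.
Total duration = 608 / 4.4 = 138.182 ≈ 138.2 days.

138.2 days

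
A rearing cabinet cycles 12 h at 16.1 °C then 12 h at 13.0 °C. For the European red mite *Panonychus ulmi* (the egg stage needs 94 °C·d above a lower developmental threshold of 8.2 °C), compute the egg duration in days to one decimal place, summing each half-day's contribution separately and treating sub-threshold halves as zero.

14.8 days

Day half: max(0, 16.1 − 8.2) × 0.5 = 7.9 × 0.5 = 3.95 DD.
Night half: max(0, 13.0 − 8.2) × 0.5 = 4.8 × 0.5 = 2.40 DD.
Per 24 h: 6.35 DD/day.
Duration = 94 / 6.35 = 14.803 ≈ 14.8 days.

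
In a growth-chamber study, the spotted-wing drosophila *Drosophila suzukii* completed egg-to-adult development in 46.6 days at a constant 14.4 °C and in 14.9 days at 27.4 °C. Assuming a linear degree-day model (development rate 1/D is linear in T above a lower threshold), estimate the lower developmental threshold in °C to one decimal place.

Under the model K = D·(T − T_b), so D₁·(T₁ − T_b) = D₂·(T₂ − T_b).
46.6·(14.4 − T_b) = 14.9·(27.4 − T_b)
T_b = (46.6·14.4 − 14.9·27.4) / (46.6 − 14.9) = 262.78 / 31.7 = 8.290 °C ≈ 8.3 °C.

8.3 °C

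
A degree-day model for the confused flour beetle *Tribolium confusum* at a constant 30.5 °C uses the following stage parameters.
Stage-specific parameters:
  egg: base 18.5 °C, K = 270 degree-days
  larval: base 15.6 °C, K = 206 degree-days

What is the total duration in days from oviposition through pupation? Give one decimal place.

egg: 270 / (30.5 − 18.5) = 270 / 12.0 = 22.500 d.
larval: 206 / (30.5 − 15.6) = 206 / 14.9 = 13.826 d.
Sum = 36.326 ≈ 36.3 days.

36.3 days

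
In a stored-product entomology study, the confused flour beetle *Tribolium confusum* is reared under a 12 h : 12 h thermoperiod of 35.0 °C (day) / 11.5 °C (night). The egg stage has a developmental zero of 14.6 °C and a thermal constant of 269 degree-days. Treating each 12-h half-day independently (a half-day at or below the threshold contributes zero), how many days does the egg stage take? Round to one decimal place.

26.4 days

Day half: max(0, 35.0 − 14.6) × 0.5 = 20.4 × 0.5 = 10.20 DD.
Night half: max(0, 11.5 − 14.6) × 0.5 = 0.0 × 0.5 = 0.00 DD.
Per 24 h: 10.20 DD/day.
Duration = 269 / 10.20 = 26.373 ≈ 26.4 days.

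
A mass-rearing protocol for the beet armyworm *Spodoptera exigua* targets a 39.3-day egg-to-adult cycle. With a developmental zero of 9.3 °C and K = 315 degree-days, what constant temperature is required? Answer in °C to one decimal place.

17.3 °C

Required daily accumulation = 315 / 39.3 = 8.015 DD/day.
T = T_base + 8.015 = 9.3 + 8.015 = 17.315 ≈ 17.3 °C.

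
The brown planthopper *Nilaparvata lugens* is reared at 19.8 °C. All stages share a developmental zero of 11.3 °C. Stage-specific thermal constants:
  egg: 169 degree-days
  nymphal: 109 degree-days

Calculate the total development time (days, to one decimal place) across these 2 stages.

32.7 days

Daily accumulation at 19.8 °C = 19.8 − 11.3 = 8.5 DD/day.
Total K = 169 + 109 = 278 DD.
Total duration = 278 / 8.5 = 32.706 ≈ 32.7 days.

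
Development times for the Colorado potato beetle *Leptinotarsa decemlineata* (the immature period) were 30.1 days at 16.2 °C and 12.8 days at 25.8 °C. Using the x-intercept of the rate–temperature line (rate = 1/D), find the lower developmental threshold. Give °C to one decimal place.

9.1 °C

Under the model K = D·(T − T_b), so D₁·(T₁ − T_b) = D₂·(T₂ − T_b).
30.1·(16.2 − T_b) = 12.8·(25.8 − T_b)
T_b = (30.1·16.2 − 12.8·25.8) / (30.1 − 12.8) = 157.38 / 17.3 = 9.097 °C ≈ 9.1 °C.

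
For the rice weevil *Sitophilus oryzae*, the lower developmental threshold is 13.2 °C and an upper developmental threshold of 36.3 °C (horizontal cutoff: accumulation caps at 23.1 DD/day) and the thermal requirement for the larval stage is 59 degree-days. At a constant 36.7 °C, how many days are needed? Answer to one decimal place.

2.6 days

Temperature 36.7 °C exceeds the upper threshold, so daily accumulation caps at 36.3 − 13.2 = 23.1 DD/day.
Duration = 59 / 23.1 = 2.554 ≈ 2.6 days.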